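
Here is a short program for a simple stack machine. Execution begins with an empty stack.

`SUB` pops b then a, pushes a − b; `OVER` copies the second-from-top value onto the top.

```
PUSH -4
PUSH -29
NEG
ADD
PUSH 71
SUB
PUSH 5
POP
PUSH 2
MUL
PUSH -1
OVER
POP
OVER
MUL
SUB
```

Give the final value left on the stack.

PUSH -4   -4
PUSH -29  -4 -29
NEG       -4 29
ADD       25
PUSH 71   25 71
SUB       -46
PUSH 5    -46 5
POP       -46
PUSH 2    -46 2
MUL       -92
PUSH -1   -92 -1
OVER      -92 -1 -92
POP       -92 -1
OVER      -92 -1 -92
MUL       -92 92
SUB       -184

-184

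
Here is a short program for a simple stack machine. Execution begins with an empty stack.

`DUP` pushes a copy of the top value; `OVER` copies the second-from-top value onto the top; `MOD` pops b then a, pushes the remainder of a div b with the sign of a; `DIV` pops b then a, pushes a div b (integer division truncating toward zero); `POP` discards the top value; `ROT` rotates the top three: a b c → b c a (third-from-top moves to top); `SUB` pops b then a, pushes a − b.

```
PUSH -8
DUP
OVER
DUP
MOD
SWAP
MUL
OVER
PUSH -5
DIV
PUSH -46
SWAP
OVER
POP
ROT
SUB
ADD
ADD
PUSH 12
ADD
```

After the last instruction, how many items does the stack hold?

PUSH -8  -> -8
DUP      -> -8 -8
OVER     -> -8 -8 -8
DUP      -> -8 -8 -8 -8
MOD      -> -8 -8 0
SWAP     -> -8 0 -8
MUL      -> -8 0
OVER     -> -8 0 -8
PUSH -5  -> -8 0 -8 -5
DIV      -> -8 0 1
PUSH -46 -> -8 0 1 -46
SWAP     -> -8 0 -46 1
OVER     -> -8 0 -46 1 -46
POP      -> -8 0 -46 1
ROT      -> -8 -46 1 0
SUB      -> -8 -46 1
ADD      -> -8 -45
ADD      -> -53
PUSH 12  -> -53 12
ADD      -> -41

1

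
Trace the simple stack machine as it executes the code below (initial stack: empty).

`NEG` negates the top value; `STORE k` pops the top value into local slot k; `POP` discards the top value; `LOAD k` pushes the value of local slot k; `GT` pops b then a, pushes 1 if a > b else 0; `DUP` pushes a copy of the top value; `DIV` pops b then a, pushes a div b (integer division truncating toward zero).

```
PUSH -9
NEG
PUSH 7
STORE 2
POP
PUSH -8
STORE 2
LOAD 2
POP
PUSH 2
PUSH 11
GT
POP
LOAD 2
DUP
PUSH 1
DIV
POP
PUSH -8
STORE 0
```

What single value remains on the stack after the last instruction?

PUSH -9 -> [-9]
NEG     -> [9]
PUSH 7  -> [9, 7]
STORE 2 -> [9]
POP     -> []
PUSH -8 -> [-8]
STORE 2 -> []
LOAD 2  -> [-8]
POP     -> []
PUSH 2  -> [2]
PUSH 11 -> [2, 11]
GT      -> [0]
POP     -> []
LOAD 2  -> [-8]
DUP     -> [-8, -8]
PUSH 1  -> [-8, -8, 1]
DIV     -> [-8, -8]
POP     -> [-8]
PUSH -8 -> [-8, -8]
STORE 0 -> [-8]

-8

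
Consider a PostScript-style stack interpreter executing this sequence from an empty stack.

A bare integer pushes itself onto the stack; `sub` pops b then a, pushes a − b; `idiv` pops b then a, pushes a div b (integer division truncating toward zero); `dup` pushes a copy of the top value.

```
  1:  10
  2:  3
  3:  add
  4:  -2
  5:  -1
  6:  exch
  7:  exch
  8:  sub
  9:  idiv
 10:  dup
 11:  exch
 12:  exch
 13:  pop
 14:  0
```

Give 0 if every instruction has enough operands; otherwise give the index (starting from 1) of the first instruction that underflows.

10   → [10]
3    → [10, 3]
add  → [13]
-2   → [13, -2]
-1   → [13, -2, -1]
exch → [13, -1, -2]
exch → [13, -2, -1]
sub  → [13, -1]
idiv → [-13]
dup  → [-13, -13]
exch → [-13, -13]
exch → [-13, -13]
pop  → [-13]
0    → [-13, 0]

0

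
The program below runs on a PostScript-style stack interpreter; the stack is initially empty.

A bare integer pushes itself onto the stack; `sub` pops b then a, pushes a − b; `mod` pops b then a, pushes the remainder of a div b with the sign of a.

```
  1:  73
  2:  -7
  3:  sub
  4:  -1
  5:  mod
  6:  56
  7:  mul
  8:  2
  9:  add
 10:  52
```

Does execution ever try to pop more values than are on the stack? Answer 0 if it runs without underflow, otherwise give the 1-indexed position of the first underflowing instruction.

0

73   [73]
-7   [73, -7]
sub  [80]
-1   [80, -1]
mod  [0]
56   [0, 56]
mul  [0]
2    [0, 2]
add  [2]
52   [2, 52]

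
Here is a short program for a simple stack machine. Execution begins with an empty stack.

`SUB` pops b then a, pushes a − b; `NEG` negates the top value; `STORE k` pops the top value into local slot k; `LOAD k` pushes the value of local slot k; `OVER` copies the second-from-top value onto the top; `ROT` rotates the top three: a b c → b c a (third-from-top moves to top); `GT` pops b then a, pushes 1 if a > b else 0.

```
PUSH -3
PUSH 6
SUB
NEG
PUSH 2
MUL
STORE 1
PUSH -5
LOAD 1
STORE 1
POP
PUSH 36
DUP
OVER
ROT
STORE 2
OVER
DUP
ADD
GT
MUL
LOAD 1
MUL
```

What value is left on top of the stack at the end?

PUSH -3 → -3
PUSH 6  → -3 6
SUB     → -9
NEG     → 9
PUSH 2  → 9 2
MUL     → 18
STORE 1 → (empty)
PUSH -5 → -5
LOAD 1  → -5 18
STORE 1 → -5
POP     → (empty)
PUSH 36 → 36
DUP     → 36 36
OVER    → 36 36 36
ROT     → 36 36 36
STORE 2 → 36 36
OVER    → 36 36 36
DUP     → 36 36 36 36
ADD     → 36 36 72
GT      → 36 0
MUL     → 0
LOAD 1  → 0 18
MUL     → 0

0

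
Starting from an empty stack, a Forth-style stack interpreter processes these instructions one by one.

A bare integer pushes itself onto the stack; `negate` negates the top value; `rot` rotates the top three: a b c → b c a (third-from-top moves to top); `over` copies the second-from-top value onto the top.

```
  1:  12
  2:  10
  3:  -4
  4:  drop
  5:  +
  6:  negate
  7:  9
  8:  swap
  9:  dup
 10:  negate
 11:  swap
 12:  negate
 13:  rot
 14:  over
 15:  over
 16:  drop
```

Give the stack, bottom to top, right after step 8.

[9, -22]

12     -> [12]
10     -> [12, 10]
-4     -> [12, 10, -4]
drop   -> [12, 10]
+      -> [22]
negate -> [-22]
9      -> [-22, 9]
swap   -> [9, -22]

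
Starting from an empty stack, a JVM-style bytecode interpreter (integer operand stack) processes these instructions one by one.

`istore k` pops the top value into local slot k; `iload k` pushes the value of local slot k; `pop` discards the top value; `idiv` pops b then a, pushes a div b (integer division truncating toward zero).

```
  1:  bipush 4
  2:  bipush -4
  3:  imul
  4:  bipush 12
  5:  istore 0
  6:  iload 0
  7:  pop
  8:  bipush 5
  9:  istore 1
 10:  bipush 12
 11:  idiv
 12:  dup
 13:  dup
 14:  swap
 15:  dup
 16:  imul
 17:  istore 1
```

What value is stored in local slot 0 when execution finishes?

bipush 4  -> [4]
bipush -4 -> [4, -4]
imul      -> [-16]
bipush 12 -> [-16, 12]
istore 0  -> [-16]
iload 0   -> [-16, 12]
pop       -> [-16]
bipush 5  -> [-16, 5]
istore 1  -> [-16]
bipush 12 -> [-16, 12]
idiv      -> [-1]
dup       -> [-1, -1]
dup       -> [-1, -1, -1]
swap      -> [-1, -1, -1]
dup       -> [-1, -1, -1, -1]
imul      -> [-1, -1, 1]
istore 1  -> [-1, -1]

12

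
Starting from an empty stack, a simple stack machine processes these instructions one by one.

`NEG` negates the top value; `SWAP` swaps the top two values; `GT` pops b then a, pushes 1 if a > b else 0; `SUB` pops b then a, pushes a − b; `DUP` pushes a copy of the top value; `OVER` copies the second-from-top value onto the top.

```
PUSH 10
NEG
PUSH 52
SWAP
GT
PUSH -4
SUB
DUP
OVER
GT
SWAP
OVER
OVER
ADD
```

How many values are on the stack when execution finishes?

PUSH 10 -> [10]
NEG     -> [-10]
PUSH 52 -> [-10, 52]
SWAP    -> [52, -10]
GT      -> [1]
PUSH -4 -> [1, -4]
SUB     -> [5]
DUP     -> [5, 5]
OVER    -> [5, 5, 5]
GT      -> [5, 0]
SWAP    -> [0, 5]
OVER    -> [0, 5, 0]
OVER    -> [0, 5, 0, 5]
ADD     -> [0, 5, 5]

3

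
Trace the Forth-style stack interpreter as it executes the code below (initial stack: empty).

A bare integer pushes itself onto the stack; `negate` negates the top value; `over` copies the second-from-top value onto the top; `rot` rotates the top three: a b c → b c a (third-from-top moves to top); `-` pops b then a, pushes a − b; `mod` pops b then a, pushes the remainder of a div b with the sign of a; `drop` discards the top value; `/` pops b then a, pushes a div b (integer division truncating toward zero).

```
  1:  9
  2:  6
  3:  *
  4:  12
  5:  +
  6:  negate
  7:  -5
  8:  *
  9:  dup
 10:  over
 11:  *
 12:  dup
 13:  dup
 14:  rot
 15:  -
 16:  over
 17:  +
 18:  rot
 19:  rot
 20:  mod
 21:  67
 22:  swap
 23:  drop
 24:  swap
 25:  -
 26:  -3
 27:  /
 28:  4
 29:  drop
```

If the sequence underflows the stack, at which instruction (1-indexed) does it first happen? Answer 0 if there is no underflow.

9      : [9]
6      : [9, 6]
*      : [54]
12     : [54, 12]
+      : [66]
negate : [-66]
-5     : [-66, -5]
*      : [330]
dup    : [330, 330]
over   : [330, 330, 330]
*      : [330, 108900]
dup    : [330, 108900, 108900]
dup    : [330, 108900, 108900, 108900]
rot    : [330, 108900, 108900, 108900]
-      : [330, 108900, 0]
over   : [330, 108900, 0, 108900]
+      : [330, 108900, 108900]
rot    : [108900, 108900, 330]
rot    : [108900, 330, 108900]
mod    : [108900, 330]
67     : [108900, 330, 67]
swap   : [108900, 67, 330]
drop   : [108900, 67]
swap   : [67, 108900]
-      : [-108833]
-3     : [-108833, -3]
/      : [36277]
4      : [36277, 4]
drop   : [36277]

0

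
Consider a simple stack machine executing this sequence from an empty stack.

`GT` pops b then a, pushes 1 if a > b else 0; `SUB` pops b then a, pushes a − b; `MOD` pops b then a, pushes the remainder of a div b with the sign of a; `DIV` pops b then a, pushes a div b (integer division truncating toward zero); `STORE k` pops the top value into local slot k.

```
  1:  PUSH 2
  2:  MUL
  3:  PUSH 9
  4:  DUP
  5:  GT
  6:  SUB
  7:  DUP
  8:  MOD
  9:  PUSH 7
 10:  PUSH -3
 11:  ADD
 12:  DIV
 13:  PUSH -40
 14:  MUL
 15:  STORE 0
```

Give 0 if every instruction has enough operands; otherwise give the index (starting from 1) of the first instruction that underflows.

PUSH 2  2
MUL  — needs 2 operands, stack has 1 → underflow

2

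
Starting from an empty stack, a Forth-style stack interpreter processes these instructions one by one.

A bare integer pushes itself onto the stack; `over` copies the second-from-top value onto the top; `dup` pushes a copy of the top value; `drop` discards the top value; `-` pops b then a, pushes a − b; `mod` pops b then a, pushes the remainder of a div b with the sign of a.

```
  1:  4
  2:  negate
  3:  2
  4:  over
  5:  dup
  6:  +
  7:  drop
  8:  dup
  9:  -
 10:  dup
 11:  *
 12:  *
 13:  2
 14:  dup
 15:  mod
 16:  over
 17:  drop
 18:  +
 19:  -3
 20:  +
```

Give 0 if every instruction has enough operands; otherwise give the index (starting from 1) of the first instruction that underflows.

4      → [4]
negate → [-4]
2      → [-4, 2]
over   → [-4, 2, -4]
dup    → [-4, 2, -4, -4]
+      → [-4, 2, -8]
drop   → [-4, 2]
dup    → [-4, 2, 2]
-      → [-4, 0]
dup    → [-4, 0, 0]
*      → [-4, 0]
*      → [0]
2      → [0, 2]
dup    → [0, 2, 2]
mod    → [0, 0]
over   → [0, 0, 0]
drop   → [0, 0]
+      → [0]
-3     → [0, -3]
+      → [-3]

0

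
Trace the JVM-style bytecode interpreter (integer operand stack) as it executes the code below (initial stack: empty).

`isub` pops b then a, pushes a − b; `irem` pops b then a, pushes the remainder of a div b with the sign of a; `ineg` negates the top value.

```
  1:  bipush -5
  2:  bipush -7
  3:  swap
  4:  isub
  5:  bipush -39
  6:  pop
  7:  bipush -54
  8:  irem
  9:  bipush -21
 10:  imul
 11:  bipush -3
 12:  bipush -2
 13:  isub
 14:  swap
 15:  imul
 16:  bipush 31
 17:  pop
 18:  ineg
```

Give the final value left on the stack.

bipush -5  -> -5
bipush -7  -> -5 -7
swap       -> -7 -5
isub       -> -2
bipush -39 -> -2 -39
pop        -> -2
bipush -54 -> -2 -54
irem       -> -2
bipush -21 -> -2 -21
imul       -> 42
bipush -3  -> 42 -3
bipush -2  -> 42 -3 -2
isub       -> 42 -1
swap       -> -1 42
imul       -> -42
bipush 31  -> -42 31
pop        -> -42
ineg       -> 42

42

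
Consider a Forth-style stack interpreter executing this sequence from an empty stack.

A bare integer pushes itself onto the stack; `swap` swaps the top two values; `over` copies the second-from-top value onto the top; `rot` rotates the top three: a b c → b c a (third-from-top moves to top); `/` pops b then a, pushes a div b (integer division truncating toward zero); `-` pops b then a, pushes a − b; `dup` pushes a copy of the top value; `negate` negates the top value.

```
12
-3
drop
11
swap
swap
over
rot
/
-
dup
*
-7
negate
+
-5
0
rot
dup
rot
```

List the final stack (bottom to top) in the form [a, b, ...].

12     -> [12]
-3     -> [12, -3]
drop   -> [12]
11     -> [12, 11]
swap   -> [11, 12]
swap   -> [12, 11]
over   -> [12, 11, 12]
rot    -> [11, 12, 12]
/      -> [11, 1]
-      -> [10]
dup    -> [10, 10]
*      -> [100]
-7     -> [100, -7]
negate -> [100, 7]
+      -> [107]
-5     -> [107, -5]
0      -> [107, -5, 0]
rot    -> [-5, 0, 107]
dup    -> [-5, 0, 107, 107]
rot    -> [-5, 107, 107, 0]

[-5, 107, 107, 0]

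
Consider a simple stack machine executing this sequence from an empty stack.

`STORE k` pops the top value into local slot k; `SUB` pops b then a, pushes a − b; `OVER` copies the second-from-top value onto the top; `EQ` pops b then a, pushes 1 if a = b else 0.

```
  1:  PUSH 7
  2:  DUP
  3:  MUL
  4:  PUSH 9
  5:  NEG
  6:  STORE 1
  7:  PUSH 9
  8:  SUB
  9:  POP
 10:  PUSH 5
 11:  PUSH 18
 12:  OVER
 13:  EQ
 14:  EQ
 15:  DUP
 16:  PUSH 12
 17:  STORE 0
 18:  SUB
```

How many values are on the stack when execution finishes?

1

PUSH 7  : 7
DUP     : 7 7
MUL     : 49
PUSH 9  : 49 9
NEG     : 49 -9
STORE 1 : 49
PUSH 9  : 49 9
SUB     : 40
POP     : (empty)
PUSH 5  : 5
PUSH 18 : 5 18
OVER    : 5 18 5
EQ      : 5 0
EQ      : 0
DUP     : 0 0
PUSH 12 : 0 0 12
STORE 0 : 0 0
SUB     : 0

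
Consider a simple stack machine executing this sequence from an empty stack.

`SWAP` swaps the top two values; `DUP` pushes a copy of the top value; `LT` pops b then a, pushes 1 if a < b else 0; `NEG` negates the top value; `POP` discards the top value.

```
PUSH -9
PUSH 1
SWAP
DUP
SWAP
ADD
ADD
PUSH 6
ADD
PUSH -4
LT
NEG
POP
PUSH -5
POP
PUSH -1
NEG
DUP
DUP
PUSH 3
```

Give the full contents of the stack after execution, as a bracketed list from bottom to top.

PUSH -9 : -9
PUSH 1  : -9 1
SWAP    : 1 -9
DUP     : 1 -9 -9
SWAP    : 1 -9 -9
ADD     : 1 -18
ADD     : -17
PUSH 6  : -17 6
ADD     : -11
PUSH -4 : -11 -4
LT      : 1
NEG     : -1
POP     : (empty)
PUSH -5 : -5
POP     : (empty)
PUSH -1 : -1
NEG     : 1
DUP     : 1 1
DUP     : 1 1 1
PUSH 3  : 1 1 1 3

[1, 1, 1, 3]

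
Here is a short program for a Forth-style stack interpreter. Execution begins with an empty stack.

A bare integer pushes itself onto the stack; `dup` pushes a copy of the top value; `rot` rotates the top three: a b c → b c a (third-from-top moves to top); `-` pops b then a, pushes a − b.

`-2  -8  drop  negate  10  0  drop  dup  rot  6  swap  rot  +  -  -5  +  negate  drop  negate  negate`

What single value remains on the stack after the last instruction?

10

-2     -> [-2]
-8     -> [-2, -8]
drop   -> [-2]
negate -> [2]
10     -> [2, 10]
0      -> [2, 10, 0]
drop   -> [2, 10]
dup    -> [2, 10, 10]
rot    -> [10, 10, 2]
6      -> [10, 10, 2, 6]
swap   -> [10, 10, 6, 2]
rot    -> [10, 6, 2, 10]
+      -> [10, 6, 12]
-      -> [10, -6]
-5     -> [10, -6, -5]
+      -> [10, -11]
negate -> [10, 11]
drop   -> [10]
negate -> [-10]
negate -> [10]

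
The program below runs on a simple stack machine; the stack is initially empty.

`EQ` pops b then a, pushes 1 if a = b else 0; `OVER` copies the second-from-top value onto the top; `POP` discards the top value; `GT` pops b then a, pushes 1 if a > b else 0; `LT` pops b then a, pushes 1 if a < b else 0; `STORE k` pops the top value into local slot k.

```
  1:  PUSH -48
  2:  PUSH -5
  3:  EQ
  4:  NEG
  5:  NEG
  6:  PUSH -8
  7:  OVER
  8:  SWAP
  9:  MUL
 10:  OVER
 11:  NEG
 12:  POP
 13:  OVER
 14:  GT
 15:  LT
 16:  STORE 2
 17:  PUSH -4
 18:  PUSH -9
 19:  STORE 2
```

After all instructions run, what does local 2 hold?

-9

PUSH -48 -> [-48]
PUSH -5  -> [-48, -5]
EQ       -> [0]
NEG      -> [0]
NEG      -> [0]
PUSH -8  -> [0, -8]
OVER     -> [0, -8, 0]
SWAP     -> [0, 0, -8]
MUL      -> [0, 0]
OVER     -> [0, 0, 0]
NEG      -> [0, 0, 0]
POP      -> [0, 0]
OVER     -> [0, 0, 0]
GT       -> [0, 0]
LT       -> [0]
STORE 2  -> []
PUSH -4  -> [-4]
PUSH -9  -> [-4, -9]
STORE 2  -> [-4]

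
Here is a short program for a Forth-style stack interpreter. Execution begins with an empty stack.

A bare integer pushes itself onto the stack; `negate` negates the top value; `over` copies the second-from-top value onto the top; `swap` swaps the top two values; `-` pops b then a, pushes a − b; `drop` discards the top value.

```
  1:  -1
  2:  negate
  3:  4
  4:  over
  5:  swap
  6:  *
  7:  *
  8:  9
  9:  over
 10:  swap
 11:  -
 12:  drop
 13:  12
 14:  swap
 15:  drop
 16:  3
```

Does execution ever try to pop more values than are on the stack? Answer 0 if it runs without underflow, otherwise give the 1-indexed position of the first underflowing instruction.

-1     : -1
negate : 1
4      : 1 4
over   : 1 4 1
swap   : 1 1 4
*      : 1 4
*      : 4
9      : 4 9
over   : 4 9 4
swap   : 4 4 9
-      : 4 -5
drop   : 4
12     : 4 12
swap   : 12 4
drop   : 12
3      : 12 3

0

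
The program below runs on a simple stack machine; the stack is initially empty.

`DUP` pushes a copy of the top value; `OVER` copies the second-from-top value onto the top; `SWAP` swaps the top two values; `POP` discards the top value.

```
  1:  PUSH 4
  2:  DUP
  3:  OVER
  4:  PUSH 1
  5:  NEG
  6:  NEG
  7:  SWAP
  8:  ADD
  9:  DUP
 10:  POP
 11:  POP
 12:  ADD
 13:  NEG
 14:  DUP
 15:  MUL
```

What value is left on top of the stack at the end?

PUSH 4  4
DUP     4 4
OVER    4 4 4
PUSH 1  4 4 4 1
NEG     4 4 4 -1
NEG     4 4 4 1
SWAP    4 4 1 4
ADD     4 4 5
DUP     4 4 5 5
POP     4 4 5
POP     4 4
ADD     8
NEG     -8
DUP     -8 -8
MUL     64

64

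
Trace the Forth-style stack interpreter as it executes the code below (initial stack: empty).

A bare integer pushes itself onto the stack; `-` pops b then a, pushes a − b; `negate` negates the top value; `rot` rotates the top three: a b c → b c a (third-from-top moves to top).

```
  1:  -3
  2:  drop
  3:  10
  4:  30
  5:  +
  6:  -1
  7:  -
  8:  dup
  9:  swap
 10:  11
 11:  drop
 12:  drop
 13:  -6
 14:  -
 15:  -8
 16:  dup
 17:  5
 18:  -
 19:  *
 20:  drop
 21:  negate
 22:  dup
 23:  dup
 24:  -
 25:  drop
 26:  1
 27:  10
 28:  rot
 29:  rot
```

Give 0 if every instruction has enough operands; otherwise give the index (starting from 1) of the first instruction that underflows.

-3      [-3]
drop    []
10      [10]
30      [10, 30]
+       [40]
-1      [40, -1]
-       [41]
dup     [41, 41]
swap    [41, 41]
11      [41, 41, 11]
drop    [41, 41]
drop    [41]
-6      [41, -6]
-       [47]
-8      [47, -8]
dup     [47, -8, -8]
5       [47, -8, -8, 5]
-       [47, -8, -13]
*       [47, 104]
drop    [47]
negate  [-47]
dup     [-47, -47]
dup     [-47, -47, -47]
-       [-47, 0]
drop    [-47]
1       [-47, 1]
10      [-47, 1, 10]
rot     [1, 10, -47]
rot     [10, -47, 1]

0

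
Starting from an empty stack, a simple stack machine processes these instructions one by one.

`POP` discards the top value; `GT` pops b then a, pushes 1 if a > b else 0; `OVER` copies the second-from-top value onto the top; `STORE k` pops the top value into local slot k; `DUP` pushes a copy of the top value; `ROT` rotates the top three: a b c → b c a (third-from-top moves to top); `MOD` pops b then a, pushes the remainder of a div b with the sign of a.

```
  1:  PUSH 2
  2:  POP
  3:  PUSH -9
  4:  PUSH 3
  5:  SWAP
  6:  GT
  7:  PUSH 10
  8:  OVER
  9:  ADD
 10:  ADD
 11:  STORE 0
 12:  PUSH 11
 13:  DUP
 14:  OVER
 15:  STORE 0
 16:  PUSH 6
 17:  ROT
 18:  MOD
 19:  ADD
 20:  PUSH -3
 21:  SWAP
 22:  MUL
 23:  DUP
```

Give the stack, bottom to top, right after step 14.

[11, 11, 11]

PUSH 2  -> 2
POP     -> (empty)
PUSH -9 -> -9
PUSH 3  -> -9 3
SWAP    -> 3 -9
GT      -> 1
PUSH 10 -> 1 10
OVER    -> 1 10 1
ADD     -> 1 11
ADD     -> 12
STORE 0 -> (empty)
PUSH 11 -> 11
DUP     -> 11 11
OVER    -> 11 11 11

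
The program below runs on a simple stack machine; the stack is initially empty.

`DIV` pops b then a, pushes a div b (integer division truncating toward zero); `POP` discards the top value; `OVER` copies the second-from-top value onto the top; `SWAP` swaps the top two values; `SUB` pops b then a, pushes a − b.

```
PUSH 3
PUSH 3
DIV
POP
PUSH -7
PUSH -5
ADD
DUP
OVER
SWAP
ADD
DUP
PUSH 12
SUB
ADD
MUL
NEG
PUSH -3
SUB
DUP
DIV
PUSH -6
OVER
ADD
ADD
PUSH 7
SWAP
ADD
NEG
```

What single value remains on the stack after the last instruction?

PUSH 3   3
PUSH 3   3 3
DIV      1
POP      (empty)
PUSH -7  -7
PUSH -5  -7 -5
ADD      -12
DUP      -12 -12
OVER     -12 -12 -12
SWAP     -12 -12 -12
ADD      -12 -24
DUP      -12 -24 -24
PUSH 12  -12 -24 -24 12
SUB      -12 -24 -36
ADD      -12 -60
MUL      720
NEG      -720
PUSH -3  -720 -3
SUB      -717
DUP      -717 -717
DIV      1
PUSH -6  1 -6
OVER     1 -6 1
ADD      1 -5
ADD      -4
PUSH 7   -4 7
SWAP     7 -4
ADD      3
NEG      -3

-3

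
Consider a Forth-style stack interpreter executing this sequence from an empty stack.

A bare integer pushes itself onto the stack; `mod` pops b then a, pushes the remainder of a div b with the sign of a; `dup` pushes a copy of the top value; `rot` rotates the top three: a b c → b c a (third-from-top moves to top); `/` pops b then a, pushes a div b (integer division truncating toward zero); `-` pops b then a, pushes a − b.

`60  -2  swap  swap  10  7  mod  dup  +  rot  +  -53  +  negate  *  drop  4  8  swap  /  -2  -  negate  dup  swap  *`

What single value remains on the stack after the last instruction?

60     : 60
-2     : 60 -2
swap   : -2 60
swap   : 60 -2
10     : 60 -2 10
7      : 60 -2 10 7
mod    : 60 -2 3
dup    : 60 -2 3 3
+      : 60 -2 6
rot    : -2 6 60
+      : -2 66
-53    : -2 66 -53
+      : -2 13
negate : -2 -13
*      : 26
drop   : (empty)
4      : 4
8      : 4 8
swap   : 8 4
/      : 2
-2     : 2 -2
-      : 4
negate : -4
dup    : -4 -4
swap   : -4 -4
*      : 16

16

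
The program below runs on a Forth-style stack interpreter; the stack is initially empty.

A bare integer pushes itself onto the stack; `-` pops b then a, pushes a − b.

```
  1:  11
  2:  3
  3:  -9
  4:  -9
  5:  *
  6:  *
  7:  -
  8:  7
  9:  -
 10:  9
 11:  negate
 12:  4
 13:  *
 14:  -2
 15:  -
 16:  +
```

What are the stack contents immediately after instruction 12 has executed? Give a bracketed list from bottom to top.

11     : [11]
3      : [11, 3]
-9     : [11, 3, -9]
-9     : [11, 3, -9, -9]
*      : [11, 3, 81]
*      : [11, 243]
-      : [-232]
7      : [-232, 7]
-      : [-239]
9      : [-239, 9]
negate : [-239, -9]
4      : [-239, -9, 4]

[-239, -9, 4]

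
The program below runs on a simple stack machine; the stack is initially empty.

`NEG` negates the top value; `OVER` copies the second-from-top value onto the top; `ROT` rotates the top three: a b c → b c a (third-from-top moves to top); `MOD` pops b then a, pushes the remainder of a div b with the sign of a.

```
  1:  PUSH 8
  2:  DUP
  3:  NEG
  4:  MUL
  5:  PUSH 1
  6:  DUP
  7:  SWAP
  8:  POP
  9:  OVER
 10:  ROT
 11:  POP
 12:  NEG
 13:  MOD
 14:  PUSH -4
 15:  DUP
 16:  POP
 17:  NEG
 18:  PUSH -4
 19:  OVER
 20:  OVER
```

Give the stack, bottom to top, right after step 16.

PUSH 8  : [8]
DUP     : [8, 8]
NEG     : [8, -8]
MUL     : [-64]
PUSH 1  : [-64, 1]
DUP     : [-64, 1, 1]
SWAP    : [-64, 1, 1]
POP     : [-64, 1]
OVER    : [-64, 1, -64]
ROT     : [1, -64, -64]
POP     : [1, -64]
NEG     : [1, 64]
MOD     : [1]
PUSH -4 : [1, -4]
DUP     : [1, -4, -4]
POP     : [1, -4]

[1, -4]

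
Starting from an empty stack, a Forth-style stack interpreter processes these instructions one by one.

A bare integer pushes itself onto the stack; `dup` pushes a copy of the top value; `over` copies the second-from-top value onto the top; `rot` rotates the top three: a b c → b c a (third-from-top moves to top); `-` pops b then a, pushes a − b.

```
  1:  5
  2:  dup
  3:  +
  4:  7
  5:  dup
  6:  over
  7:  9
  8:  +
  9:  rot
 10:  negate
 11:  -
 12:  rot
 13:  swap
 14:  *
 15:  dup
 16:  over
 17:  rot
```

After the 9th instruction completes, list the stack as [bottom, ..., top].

[10, 7, 16, 7]

5    : [5]
dup  : [5, 5]
+    : [10]
7    : [10, 7]
dup  : [10, 7, 7]
over : [10, 7, 7, 7]
9    : [10, 7, 7, 7, 9]
+    : [10, 7, 7, 16]
rot  : [10, 7, 16, 7]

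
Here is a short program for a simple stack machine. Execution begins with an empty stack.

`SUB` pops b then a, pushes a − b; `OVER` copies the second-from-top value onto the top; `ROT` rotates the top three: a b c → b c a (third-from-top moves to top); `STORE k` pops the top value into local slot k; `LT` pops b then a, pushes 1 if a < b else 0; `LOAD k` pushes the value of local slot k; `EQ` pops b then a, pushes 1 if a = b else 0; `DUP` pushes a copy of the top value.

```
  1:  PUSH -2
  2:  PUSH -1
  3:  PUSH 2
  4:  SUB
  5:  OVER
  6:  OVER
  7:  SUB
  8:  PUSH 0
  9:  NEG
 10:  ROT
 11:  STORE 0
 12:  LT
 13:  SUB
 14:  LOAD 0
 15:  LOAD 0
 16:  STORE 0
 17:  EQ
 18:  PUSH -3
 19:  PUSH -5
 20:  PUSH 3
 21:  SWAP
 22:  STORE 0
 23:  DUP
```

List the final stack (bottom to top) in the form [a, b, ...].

PUSH -2 → [-2]
PUSH -1 → [-2, -1]
PUSH 2  → [-2, -1, 2]
SUB     → [-2, -3]
OVER    → [-2, -3, -2]
OVER    → [-2, -3, -2, -3]
SUB     → [-2, -3, 1]
PUSH 0  → [-2, -3, 1, 0]
NEG     → [-2, -3, 1, 0]
ROT     → [-2, 1, 0, -3]
STORE 0 → [-2, 1, 0]
LT      → [-2, 0]
SUB     → [-2]
LOAD 0  → [-2, -3]
LOAD 0  → [-2, -3, -3]
STORE 0 → [-2, -3]
EQ      → [0]
PUSH -3 → [0, -3]
PUSH -5 → [0, -3, -5]
PUSH 3  → [0, -3, -5, 3]
SWAP    → [0, -3, 3, -5]
STORE 0 → [0, -3, 3]
DUP     → [0, -3, 3, 3]

[0, -3, 3, 3]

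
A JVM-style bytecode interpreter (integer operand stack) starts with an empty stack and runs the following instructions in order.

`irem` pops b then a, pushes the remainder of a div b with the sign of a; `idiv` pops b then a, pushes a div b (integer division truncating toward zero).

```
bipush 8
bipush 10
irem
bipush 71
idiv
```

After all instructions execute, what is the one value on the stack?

0

bipush 8   8
bipush 10  8 10
irem       8
bipush 71  8 71
idiv       0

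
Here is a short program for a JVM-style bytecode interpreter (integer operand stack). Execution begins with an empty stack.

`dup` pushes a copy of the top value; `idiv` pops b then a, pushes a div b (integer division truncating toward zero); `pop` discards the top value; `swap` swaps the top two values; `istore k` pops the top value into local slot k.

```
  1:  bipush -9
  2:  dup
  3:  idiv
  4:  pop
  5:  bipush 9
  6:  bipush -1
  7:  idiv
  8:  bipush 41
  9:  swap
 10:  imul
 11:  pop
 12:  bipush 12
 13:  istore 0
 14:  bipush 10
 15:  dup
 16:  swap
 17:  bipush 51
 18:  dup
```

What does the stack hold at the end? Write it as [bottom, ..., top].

bipush -9 → [-9]
dup       → [-9, -9]
idiv      → [1]
pop       → []
bipush 9  → [9]
bipush -1 → [9, -1]
idiv      → [-9]
bipush 41 → [-9, 41]
swap      → [41, -9]
imul      → [-369]
pop       → []
bipush 12 → [12]
istore 0  → []
bipush 10 → [10]
dup       → [10, 10]
swap      → [10, 10]
bipush 51 → [10, 10, 51]
dup       → [10, 10, 51, 51]

[10, 10, 51, 51]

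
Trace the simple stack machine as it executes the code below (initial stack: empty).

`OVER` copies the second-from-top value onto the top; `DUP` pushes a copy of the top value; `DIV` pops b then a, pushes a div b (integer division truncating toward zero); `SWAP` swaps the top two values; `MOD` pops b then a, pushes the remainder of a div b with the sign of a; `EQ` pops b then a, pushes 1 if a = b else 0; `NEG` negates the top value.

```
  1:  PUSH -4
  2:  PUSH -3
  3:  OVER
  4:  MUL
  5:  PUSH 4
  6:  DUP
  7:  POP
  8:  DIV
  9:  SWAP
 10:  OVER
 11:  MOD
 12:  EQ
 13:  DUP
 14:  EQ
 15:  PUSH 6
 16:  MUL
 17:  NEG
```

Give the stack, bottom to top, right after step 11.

PUSH -4 : -4
PUSH -3 : -4 -3
OVER    : -4 -3 -4
MUL     : -4 12
PUSH 4  : -4 12 4
DUP     : -4 12 4 4
POP     : -4 12 4
DIV     : -4 3
SWAP    : 3 -4
OVER    : 3 -4 3
MOD     : 3 -1

[3, -1]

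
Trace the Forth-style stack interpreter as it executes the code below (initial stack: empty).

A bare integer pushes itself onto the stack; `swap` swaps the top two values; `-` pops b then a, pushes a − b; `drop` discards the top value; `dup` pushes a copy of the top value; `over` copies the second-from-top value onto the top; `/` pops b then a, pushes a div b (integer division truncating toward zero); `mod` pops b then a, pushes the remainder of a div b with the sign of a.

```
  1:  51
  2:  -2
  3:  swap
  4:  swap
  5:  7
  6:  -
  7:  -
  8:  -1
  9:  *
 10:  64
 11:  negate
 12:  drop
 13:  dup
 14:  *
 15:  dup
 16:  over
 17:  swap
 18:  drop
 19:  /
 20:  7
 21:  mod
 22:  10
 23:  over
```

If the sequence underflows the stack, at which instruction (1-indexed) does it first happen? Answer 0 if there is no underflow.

51      51
-2      51 -2
swap    -2 51
swap    51 -2
7       51 -2 7
-       51 -9
-       60
-1      60 -1
*       -60
64      -60 64
negate  -60 -64
drop    -60
dup     -60 -60
*       3600
dup     3600 3600
over    3600 3600 3600
swap    3600 3600 3600
drop    3600 3600
/       1
7       1 7
mod     1
10      1 10
over    1 10 1

0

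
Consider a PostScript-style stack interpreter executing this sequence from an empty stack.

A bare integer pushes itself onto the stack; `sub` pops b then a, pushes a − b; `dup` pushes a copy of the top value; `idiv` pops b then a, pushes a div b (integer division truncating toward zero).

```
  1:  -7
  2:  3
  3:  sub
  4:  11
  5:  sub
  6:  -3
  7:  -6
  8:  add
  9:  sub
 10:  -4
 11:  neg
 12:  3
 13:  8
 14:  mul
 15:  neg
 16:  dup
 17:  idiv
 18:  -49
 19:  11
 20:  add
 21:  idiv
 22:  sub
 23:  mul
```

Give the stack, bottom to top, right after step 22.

[-12, 4]

-7   -> [-7]
3    -> [-7, 3]
sub  -> [-10]
11   -> [-10, 11]
sub  -> [-21]
-3   -> [-21, -3]
-6   -> [-21, -3, -6]
add  -> [-21, -9]
sub  -> [-12]
-4   -> [-12, -4]
neg  -> [-12, 4]
3    -> [-12, 4, 3]
8    -> [-12, 4, 3, 8]
mul  -> [-12, 4, 24]
neg  -> [-12, 4, -24]
dup  -> [-12, 4, -24, -24]
idiv -> [-12, 4, 1]
-49  -> [-12, 4, 1, -49]
11   -> [-12, 4, 1, -49, 11]
add  -> [-12, 4, 1, -38]
idiv -> [-12, 4, 0]
sub  -> [-12, 4]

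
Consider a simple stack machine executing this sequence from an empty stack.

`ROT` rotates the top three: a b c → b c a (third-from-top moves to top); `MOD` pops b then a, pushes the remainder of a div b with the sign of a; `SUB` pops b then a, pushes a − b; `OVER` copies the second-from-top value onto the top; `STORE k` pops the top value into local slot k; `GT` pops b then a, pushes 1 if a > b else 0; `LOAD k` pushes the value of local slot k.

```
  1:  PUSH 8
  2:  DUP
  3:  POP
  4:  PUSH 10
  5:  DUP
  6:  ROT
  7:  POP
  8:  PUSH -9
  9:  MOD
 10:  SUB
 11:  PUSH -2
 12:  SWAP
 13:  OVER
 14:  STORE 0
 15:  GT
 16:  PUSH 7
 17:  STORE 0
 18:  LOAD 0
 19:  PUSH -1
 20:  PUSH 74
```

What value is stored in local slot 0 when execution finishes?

PUSH 8  → 8
DUP     → 8 8
POP     → 8
PUSH 10 → 8 10
DUP     → 8 10 10
ROT     → 10 10 8
POP     → 10 10
PUSH -9 → 10 10 -9
MOD     → 10 1
SUB     → 9
PUSH -2 → 9 -2
SWAP    → -2 9
OVER    → -2 9 -2
STORE 0 → -2 9
GT      → 0
PUSH 7  → 0 7
STORE 0 → 0
LOAD 0  → 0 7
PUSH -1 → 0 7 -1
PUSH 74 → 0 7 -1 74

7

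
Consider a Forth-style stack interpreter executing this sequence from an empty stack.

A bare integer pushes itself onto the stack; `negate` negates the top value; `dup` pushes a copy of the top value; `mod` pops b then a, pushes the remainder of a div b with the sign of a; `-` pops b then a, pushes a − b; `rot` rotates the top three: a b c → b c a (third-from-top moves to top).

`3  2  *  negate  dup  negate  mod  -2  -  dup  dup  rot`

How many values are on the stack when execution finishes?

3

3       [3]
2       [3, 2]
*       [6]
negate  [-6]
dup     [-6, -6]
negate  [-6, 6]
mod     [0]
-2      [0, -2]
-       [2]
dup     [2, 2]
dup     [2, 2, 2]
rot     [2, 2, 2]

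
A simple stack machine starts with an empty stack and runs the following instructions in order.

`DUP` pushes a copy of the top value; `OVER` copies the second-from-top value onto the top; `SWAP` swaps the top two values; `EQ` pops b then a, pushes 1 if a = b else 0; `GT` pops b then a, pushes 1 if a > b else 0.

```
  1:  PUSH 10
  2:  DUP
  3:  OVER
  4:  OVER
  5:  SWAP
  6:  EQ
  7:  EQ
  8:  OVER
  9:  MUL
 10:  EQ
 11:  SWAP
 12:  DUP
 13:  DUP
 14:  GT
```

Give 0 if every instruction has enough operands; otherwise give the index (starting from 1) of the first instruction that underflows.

11

PUSH 10  [10]
DUP      [10, 10]
OVER     [10, 10, 10]
OVER     [10, 10, 10, 10]
SWAP     [10, 10, 10, 10]
EQ       [10, 10, 1]
EQ       [10, 0]
OVER     [10, 0, 10]
MUL      [10, 0]
EQ       [0]
SWAP  — needs 2 operands, stack has 1 → underflow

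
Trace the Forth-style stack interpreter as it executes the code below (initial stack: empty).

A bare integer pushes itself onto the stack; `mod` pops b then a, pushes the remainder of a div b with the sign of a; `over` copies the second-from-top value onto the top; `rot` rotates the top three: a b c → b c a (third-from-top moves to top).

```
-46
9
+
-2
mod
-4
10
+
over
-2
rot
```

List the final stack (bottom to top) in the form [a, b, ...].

[-1, -1, -2, 6]

-46   [-46]
9     [-46, 9]
+     [-37]
-2    [-37, -2]
mod   [-1]
-4    [-1, -4]
10    [-1, -4, 10]
+     [-1, 6]
over  [-1, 6, -1]
-2    [-1, 6, -1, -2]
rot   [-1, -1, -2, 6]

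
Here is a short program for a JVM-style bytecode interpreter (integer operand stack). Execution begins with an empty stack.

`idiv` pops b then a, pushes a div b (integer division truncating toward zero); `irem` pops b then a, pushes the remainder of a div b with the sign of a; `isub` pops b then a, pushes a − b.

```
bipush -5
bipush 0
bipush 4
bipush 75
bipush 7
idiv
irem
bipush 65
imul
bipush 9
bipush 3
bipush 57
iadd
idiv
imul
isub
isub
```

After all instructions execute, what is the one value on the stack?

bipush -5 -> -5
bipush 0  -> -5 0
bipush 4  -> -5 0 4
bipush 75 -> -5 0 4 75
bipush 7  -> -5 0 4 75 7
idiv      -> -5 0 4 10
irem      -> -5 0 4
bipush 65 -> -5 0 4 65
imul      -> -5 0 260
bipush 9  -> -5 0 260 9
bipush 3  -> -5 0 260 9 3
bipush 57 -> -5 0 260 9 3 57
iadd      -> -5 0 260 9 60
idiv      -> -5 0 260 0
imul      -> -5 0 0
isub      -> -5 0
isub      -> -5

-5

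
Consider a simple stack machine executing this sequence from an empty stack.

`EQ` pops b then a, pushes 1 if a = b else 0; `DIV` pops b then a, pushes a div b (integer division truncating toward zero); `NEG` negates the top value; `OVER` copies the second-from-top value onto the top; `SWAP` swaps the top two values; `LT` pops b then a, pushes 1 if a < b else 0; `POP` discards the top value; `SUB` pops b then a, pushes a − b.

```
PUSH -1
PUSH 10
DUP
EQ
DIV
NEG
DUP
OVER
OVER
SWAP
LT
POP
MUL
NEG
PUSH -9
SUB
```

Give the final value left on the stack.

8

PUSH -1  -1
PUSH 10  -1 10
DUP      -1 10 10
EQ       -1 1
DIV      -1
NEG      1
DUP      1 1
OVER     1 1 1
OVER     1 1 1 1
SWAP     1 1 1 1
LT       1 1 0
POP      1 1
MUL      1
NEG      -1
PUSH -9  -1 -9
SUB      8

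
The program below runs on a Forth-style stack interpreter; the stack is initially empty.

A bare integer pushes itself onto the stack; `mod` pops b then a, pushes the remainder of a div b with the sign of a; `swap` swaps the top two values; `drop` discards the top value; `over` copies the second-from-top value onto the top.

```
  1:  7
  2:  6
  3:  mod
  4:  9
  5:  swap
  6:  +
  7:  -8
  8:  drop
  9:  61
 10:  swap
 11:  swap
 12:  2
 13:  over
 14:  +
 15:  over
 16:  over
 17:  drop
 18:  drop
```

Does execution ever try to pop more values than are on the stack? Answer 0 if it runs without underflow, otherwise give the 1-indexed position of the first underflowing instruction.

7     [7]
6     [7, 6]
mod   [1]
9     [1, 9]
swap  [9, 1]
+     [10]
-8    [10, -8]
drop  [10]
61    [10, 61]
swap  [61, 10]
swap  [10, 61]
2     [10, 61, 2]
over  [10, 61, 2, 61]
+     [10, 61, 63]
over  [10, 61, 63, 61]
over  [10, 61, 63, 61, 63]
drop  [10, 61, 63, 61]
drop  [10, 61, 63]

0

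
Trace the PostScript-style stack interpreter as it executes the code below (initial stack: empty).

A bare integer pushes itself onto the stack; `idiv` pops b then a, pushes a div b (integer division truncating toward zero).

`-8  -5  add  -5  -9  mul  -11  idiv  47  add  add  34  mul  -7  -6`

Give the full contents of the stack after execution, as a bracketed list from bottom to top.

-8   → -8
-5   → -8 -5
add  → -13
-5   → -13 -5
-9   → -13 -5 -9
mul  → -13 45
-11  → -13 45 -11
idiv → -13 -4
47   → -13 -4 47
add  → -13 43
add  → 30
34   → 30 34
mul  → 1020
-7   → 1020 -7
-6   → 1020 -7 -6

[1020, -7, -6]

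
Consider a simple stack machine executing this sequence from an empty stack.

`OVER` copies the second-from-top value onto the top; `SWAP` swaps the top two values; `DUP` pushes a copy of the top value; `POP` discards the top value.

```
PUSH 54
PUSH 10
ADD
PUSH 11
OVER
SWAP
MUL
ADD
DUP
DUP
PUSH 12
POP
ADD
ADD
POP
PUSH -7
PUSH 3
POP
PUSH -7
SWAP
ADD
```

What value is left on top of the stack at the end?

-14

PUSH 54 -> 54
PUSH 10 -> 54 10
ADD     -> 64
PUSH 11 -> 64 11
OVER    -> 64 11 64
SWAP    -> 64 64 11
MUL     -> 64 704
ADD     -> 768
DUP     -> 768 768
DUP     -> 768 768 768
PUSH 12 -> 768 768 768 12
POP     -> 768 768 768
ADD     -> 768 1536
ADD     -> 2304
POP     -> (empty)
PUSH -7 -> -7
PUSH 3  -> -7 3
POP     -> -7
PUSH -7 -> -7 -7
SWAP    -> -7 -7
ADD     -> -14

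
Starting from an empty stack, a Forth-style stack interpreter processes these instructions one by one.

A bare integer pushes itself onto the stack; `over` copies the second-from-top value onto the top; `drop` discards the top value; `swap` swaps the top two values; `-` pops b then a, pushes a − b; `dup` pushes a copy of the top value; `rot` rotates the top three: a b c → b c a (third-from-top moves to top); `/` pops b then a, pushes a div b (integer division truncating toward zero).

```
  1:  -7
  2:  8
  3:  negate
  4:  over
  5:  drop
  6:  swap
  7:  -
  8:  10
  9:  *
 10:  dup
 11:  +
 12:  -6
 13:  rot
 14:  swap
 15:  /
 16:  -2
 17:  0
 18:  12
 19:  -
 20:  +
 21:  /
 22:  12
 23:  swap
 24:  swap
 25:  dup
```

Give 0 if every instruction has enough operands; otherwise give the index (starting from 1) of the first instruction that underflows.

13

-7     -> -7
8      -> -7 8
negate -> -7 -8
over   -> -7 -8 -7
drop   -> -7 -8
swap   -> -8 -7
-      -> -1
10     -> -1 10
*      -> -10
dup    -> -10 -10
+      -> -20
-6     -> -20 -6
rot  — needs 3 operands, stack has 2 → underflow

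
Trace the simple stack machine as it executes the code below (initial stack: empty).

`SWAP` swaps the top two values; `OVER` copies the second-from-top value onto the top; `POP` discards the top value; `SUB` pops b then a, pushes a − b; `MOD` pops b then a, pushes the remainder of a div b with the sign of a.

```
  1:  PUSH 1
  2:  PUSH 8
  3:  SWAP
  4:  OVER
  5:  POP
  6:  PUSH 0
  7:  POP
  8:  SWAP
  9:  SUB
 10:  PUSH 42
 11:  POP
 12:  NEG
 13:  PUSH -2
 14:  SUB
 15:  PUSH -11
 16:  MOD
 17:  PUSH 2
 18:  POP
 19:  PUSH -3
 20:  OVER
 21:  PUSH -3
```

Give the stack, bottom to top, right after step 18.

PUSH 1   → [1]
PUSH 8   → [1, 8]
SWAP     → [8, 1]
OVER     → [8, 1, 8]
POP      → [8, 1]
PUSH 0   → [8, 1, 0]
POP      → [8, 1]
SWAP     → [1, 8]
SUB      → [-7]
PUSH 42  → [-7, 42]
POP      → [-7]
NEG      → [7]
PUSH -2  → [7, -2]
SUB      → [9]
PUSH -11 → [9, -11]
MOD      → [9]
PUSH 2   → [9, 2]
POP      → [9]

[9]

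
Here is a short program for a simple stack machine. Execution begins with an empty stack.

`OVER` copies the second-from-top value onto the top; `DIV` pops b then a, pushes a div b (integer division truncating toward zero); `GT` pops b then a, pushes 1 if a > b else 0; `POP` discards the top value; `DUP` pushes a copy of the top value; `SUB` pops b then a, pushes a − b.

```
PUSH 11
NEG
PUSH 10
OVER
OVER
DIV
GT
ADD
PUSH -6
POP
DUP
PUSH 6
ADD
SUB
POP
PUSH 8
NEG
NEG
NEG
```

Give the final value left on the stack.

-8

PUSH 11 : [11]
NEG     : [-11]
PUSH 10 : [-11, 10]
OVER    : [-11, 10, -11]
OVER    : [-11, 10, -11, 10]
DIV     : [-11, 10, -1]
GT      : [-11, 1]
ADD     : [-10]
PUSH -6 : [-10, -6]
POP     : [-10]
DUP     : [-10, -10]
PUSH 6  : [-10, -10, 6]
ADD     : [-10, -4]
SUB     : [-6]
POP     : []
PUSH 8  : [8]
NEG     : [-8]
NEG     : [8]
NEG     : [-8]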